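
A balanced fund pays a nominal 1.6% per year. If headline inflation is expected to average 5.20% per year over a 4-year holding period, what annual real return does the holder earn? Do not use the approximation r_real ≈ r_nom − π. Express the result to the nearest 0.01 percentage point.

With constant rates the annual real return is the same each year: (1+1.6%)/(1+5.20%) − 1 = -0.03422.

-3.42%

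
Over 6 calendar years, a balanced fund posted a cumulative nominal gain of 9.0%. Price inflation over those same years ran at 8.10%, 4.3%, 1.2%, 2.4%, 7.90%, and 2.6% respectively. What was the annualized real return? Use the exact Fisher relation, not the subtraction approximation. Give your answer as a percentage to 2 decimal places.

-2.81%

Cumulative inflation factor: 1.0810 × 1.043 × 1.012 × 1.024 × 1.0790 × 1.026 ≈ 1.29348.
Nominal growth factor: 1.09000. Real growth factor = 1.09000 / 1.29348 ≈ 0.84269.
Annualized: 0.84269^(1/6) − 1 ≈ -0.02812.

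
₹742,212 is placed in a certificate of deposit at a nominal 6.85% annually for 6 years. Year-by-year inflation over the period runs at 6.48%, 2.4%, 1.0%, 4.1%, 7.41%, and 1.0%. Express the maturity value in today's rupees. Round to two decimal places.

₹888,114.45

Nominal value at maturity: ₹742,212 × (1 + 6.85%)^6 ≈ ₹1,104,523.93.
Price-level factor over 6 years: 1.0648 × 1.024 × 1.010 × 1.041 × 1.0741 × 1.010 ≈ 1.2436729623.
The maturity value deflated by that factor is the answer in today's purchasing power.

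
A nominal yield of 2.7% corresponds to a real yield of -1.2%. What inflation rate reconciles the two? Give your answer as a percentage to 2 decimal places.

From (1+r_nom) = (1+r_real)(1+π), we get 1+π = (1 + 2.7%)/(1 − 1.2%) = 1.027/0.988 ≈ 1.03947.
So π ≈ 3.9474%.

3.95%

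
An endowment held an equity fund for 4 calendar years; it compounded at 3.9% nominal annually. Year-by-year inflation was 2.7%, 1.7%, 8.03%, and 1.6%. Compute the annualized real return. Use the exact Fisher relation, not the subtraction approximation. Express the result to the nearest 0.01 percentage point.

Cumulative inflation factor: 1.027 × 1.017 × 1.0803 × 1.016 ≈ 1.14638.
Nominal growth factor: 1.16537. Real growth factor = 1.16537 / 1.14638 ≈ 1.01656.
Annualized: 1.01656^(1/4) − 1 ≈ 0.00411.

0.41%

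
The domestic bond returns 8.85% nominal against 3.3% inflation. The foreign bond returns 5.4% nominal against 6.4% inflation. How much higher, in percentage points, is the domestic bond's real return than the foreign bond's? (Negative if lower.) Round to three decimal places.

6.313

The domestic bond real return: 1.0885/1.033 − 1 = 5.3727%.
The foreign bond real return: 1.054/1.064 − 1 = -0.9398%.
Difference: 5.3727 − (-0.9398) = 6.3125 pp.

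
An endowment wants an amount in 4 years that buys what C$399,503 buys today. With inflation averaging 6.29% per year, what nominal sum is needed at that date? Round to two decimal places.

C$509,905.47

Cumulative price-level factor: (1+6.29%)^4 ≈ 1.2763495459.
The nominal amount required is C$399,503 scaled up by that factor.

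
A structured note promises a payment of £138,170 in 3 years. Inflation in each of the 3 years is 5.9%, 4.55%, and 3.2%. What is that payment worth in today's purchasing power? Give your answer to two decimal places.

Price-level factor over 3 years: 1.059 × 1.0455 × 1.032 = 1.142614404.
Purchasing power today: £138,170 divided by that factor.

£120,924.43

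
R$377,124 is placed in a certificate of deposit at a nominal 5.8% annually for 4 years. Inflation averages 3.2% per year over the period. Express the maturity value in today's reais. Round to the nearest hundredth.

R$416,589.24

Nominal value at maturity: R$377,124 × (1 + 5.8%)^4 ≈ R$472,527.23.
Price-level factor over 4 years: (1 + 3.2%)^4 ≈ 1.1342761206.
Dividing the nominal maturity value by the price-level factor gives the value in today's money.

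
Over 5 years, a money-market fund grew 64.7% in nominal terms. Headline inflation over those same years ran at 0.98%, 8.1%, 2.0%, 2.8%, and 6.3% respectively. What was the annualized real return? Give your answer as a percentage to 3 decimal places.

6.243%

Cumulative inflation factor: 1.0098 × 1.081 × 1.020 × 1.028 × 1.063 ≈ 1.21671.
Nominal growth factor: 1.64700. Real growth factor = 1.64700 / 1.21671 ≈ 1.35365.
Annualized: 1.35365^(1/5) − 1 ≈ 0.06243.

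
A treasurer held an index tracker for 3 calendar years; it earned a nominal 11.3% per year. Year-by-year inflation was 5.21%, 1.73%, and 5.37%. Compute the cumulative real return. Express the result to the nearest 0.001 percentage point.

22.254%

Cumulative inflation factor: 1.0521 × 1.0173 × 1.0537 ≈ 1.12778.
Nominal growth factor: 1.37875. Real growth factor = 1.37875 / 1.12778 ≈ 1.22254.
Total real return ≈ 22.2538%.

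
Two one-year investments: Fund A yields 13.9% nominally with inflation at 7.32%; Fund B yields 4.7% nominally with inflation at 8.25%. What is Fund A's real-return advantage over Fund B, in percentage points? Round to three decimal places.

Fund A real return: 1.139/1.0732 − 1 = 6.1312%.
Fund B real return: 1.047/1.0825 − 1 = -3.2794%.
Difference: 6.1312 − (-3.2794) = 9.4106 pp.

9.411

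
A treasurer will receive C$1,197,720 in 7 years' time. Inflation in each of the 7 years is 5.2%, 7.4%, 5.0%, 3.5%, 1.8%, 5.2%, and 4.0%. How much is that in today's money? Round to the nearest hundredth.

Price-level factor over 7 years: 1.052 × 1.074 × 1.050 × 1.035 × 1.018 × 1.052 × 1.040 ≈ 1.3675604333.
Purchasing power today: C$1,197,720 divided by that factor.

C$875,807.73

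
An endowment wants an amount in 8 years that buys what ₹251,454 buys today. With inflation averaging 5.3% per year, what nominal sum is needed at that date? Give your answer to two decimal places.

₹380,089.19

Cumulative price-level factor: (1+5.3%)^8 ≈ 1.5115654947.
Multiplying ₹251,454 by the price-level factor gives the future nominal sum.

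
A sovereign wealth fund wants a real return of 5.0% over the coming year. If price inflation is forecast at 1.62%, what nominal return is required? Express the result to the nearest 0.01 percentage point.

6.70%

By the Fisher equation, 1 + r_nom = (1 + 5.0%)(1 + 1.62%) = 1.050 × 1.0162 = 1.06701.
So r_nom = 6.701%.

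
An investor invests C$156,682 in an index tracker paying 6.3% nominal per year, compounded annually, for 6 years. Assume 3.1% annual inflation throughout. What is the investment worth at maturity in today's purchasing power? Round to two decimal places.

C$188,220.40

Nominal value at maturity: C$156,682 × (1 + 6.3%)^6 ≈ C$226,057.38.
Price-level factor over 6 years: (1 + 3.1%)^6 ≈ 1.2010248455.
The maturity value deflated by that factor is the answer in today's purchasing power.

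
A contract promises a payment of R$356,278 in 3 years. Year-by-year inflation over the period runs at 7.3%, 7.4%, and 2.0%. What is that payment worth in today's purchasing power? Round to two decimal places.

R$303,099.23

Price-level factor over 3 years: 1.073 × 1.074 × 1.020 = 1.17545004.
Purchasing power today: R$356,278 divided by that factor.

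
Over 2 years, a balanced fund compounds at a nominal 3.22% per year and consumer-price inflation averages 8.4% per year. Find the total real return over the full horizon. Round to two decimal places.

-9.33%

The annual real rate is (1+3.22%)/(1+8.4%) − 1 = -4.7786%.
Compounded over 2 years: (1 + -0.047786)^2 − 1 ≈ -0.09329.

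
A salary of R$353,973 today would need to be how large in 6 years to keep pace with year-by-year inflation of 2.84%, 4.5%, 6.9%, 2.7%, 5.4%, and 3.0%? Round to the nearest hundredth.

R$453,392.65

Cumulative price-level factor: 1.0284 × 1.045 × 1.069 × 1.027 × 1.054 × 1.030 ≈ 1.2808679027.
Multiplying R$353,973 by the price-level factor gives the future nominal sum.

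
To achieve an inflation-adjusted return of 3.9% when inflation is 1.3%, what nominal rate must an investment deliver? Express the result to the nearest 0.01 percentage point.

5.25%

By the Fisher equation, 1 + r_nom = (1 + 3.9%)(1 + 1.3%) = 1.039 × 1.013 = 1.052507.
So r_nom = 5.2507%.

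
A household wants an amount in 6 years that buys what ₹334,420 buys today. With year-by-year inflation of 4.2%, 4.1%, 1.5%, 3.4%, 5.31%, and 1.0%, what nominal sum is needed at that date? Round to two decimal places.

₹404,937.74

Cumulative price-level factor: 1.042 × 1.041 × 1.015 × 1.034 × 1.0531 × 1.010 ≈ 1.2108658083.
Multiplying ₹334,420 by the price-level factor gives the future nominal sum.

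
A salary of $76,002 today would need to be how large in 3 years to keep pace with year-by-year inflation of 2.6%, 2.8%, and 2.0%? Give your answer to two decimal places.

Cumulative price-level factor: 1.026 × 1.028 × 1.020 = 1.07582256.
Multiplying $76,002 by the price-level factor gives the future nominal sum.

$81,764.67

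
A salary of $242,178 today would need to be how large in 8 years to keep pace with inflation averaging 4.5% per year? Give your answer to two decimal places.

$344,401.48

Cumulative price-level factor: (1+4.5%)^8 ≈ 1.4221006128.
The nominal amount required is $242,178 scaled up by that factor.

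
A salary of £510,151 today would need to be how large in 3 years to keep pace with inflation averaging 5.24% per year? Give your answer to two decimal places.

£594,622.39

Cumulative price-level factor: (1+5.24%)^3 ≈ 1.1655811578.
Multiplying £510,151 by the price-level factor gives the future nominal sum.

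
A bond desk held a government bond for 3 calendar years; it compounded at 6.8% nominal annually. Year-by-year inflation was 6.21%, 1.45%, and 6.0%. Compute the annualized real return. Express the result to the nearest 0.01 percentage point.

2.17%

Cumulative inflation factor: 1.0621 × 1.0145 × 1.060 ≈ 1.14215.
Nominal growth factor: 1.21819. Real growth factor = 1.21819 / 1.14215 ≈ 1.06657.
Annualized: 1.06657^(1/3) − 1 ≈ 0.02172.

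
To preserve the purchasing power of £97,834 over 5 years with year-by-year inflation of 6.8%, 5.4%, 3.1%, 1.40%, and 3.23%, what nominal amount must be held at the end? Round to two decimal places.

Cumulative price-level factor: 1.068 × 1.054 × 1.031 × 1.0140 × 1.0323 ≈ 1.2148269314.
The nominal amount required is £97,834 scaled up by that factor.

£118,851.38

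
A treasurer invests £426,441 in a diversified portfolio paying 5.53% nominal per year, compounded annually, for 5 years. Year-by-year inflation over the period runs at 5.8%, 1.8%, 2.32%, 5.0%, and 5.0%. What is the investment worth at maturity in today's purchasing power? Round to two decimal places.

£459,373.64

Nominal value at maturity: £426,441 × (1 + 5.53%)^5 ≈ £558,134.21.
Price-level factor over 5 years: 1.058 × 1.018 × 1.0232 × 1.050 × 1.050 ≈ 1.2149896414.
The maturity value deflated by that factor is the answer in today's purchasing power.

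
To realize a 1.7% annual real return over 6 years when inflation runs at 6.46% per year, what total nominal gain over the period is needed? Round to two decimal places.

Required annual nominal rate: (1+1.7%)(1+6.46%) − 1 = 8.26982%.
Cumulative over 6 years: (1 + 0.0826982)^6 − 1 ≈ 0.61081.

61.08%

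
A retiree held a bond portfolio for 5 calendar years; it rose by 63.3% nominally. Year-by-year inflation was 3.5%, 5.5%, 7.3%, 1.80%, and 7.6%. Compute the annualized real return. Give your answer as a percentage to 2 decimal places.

Cumulative inflation factor: 1.035 × 1.055 × 1.073 × 1.0180 × 1.076 ≈ 1.28337.
Nominal growth factor: 1.63300. Real growth factor = 1.63300 / 1.28337 ≈ 1.27243.
Annualized: 1.27243^(1/5) − 1 ≈ 0.04937.

4.94%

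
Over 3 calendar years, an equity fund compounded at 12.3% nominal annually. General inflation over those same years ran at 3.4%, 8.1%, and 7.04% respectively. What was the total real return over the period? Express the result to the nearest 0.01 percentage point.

Cumulative inflation factor: 1.034 × 1.081 × 1.0704 ≈ 1.19644.
Nominal growth factor: 1.41625. Real growth factor = 1.41625 / 1.19644 ≈ 1.18371.
Total real return ≈ 18.3714%.

18.37%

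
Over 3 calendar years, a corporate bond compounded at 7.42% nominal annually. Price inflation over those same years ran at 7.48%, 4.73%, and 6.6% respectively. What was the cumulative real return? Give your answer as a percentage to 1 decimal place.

Cumulative inflation factor: 1.0748 × 1.0473 × 1.066 ≈ 1.19993.
Nominal growth factor: 1.23953. Real growth factor = 1.23953 / 1.19993 ≈ 1.03300.
Total real return ≈ 3.2998%.

3.3%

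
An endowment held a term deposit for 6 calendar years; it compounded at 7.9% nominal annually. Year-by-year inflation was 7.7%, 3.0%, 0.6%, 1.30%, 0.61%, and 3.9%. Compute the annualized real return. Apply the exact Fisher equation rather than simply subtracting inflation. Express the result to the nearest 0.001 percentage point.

Cumulative inflation factor: 1.077 × 1.030 × 1.006 × 1.0130 × 1.0061 × 1.039 ≈ 1.18173.
Nominal growth factor: 1.57808. Real growth factor = 1.57808 / 1.18173 ≈ 1.33540.
Annualized: 1.33540^(1/6) − 1 ≈ 0.04939.

4.939%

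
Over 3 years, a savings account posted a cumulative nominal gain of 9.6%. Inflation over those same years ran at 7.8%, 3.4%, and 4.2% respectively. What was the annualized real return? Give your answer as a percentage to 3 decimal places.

Cumulative inflation factor: 1.078 × 1.034 × 1.042 ≈ 1.16147.
Nominal growth factor: 1.09600. Real growth factor = 1.09600 / 1.16147 ≈ 0.94363.
Annualized: 0.94363^(1/3) − 1 ≈ -0.01915.

-1.915%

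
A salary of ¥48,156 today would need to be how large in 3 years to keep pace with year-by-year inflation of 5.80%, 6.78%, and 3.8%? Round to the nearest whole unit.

¥56,471

Cumulative price-level factor: 1.0580 × 1.0678 × 1.038 = 1.1726622312.
Multiplying ¥48,156 by the price-level factor gives the future nominal sum.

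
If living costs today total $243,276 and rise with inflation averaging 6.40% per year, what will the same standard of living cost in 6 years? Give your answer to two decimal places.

$352,979.13

Cumulative price-level factor: (1+6.40%)^6 ≈ 1.4509410494.
Multiplying $243,276 by the price-level factor gives the future nominal sum.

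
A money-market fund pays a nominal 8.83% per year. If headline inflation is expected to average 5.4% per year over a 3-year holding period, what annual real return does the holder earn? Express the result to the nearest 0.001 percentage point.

With constant rates the annual real return is the same each year: (1+8.83%)/(1+5.4%) − 1 = 0.03254.

3.254%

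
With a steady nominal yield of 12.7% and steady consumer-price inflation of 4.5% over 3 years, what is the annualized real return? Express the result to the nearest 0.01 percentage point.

7.85%

With constant rates the annual real return is the same each year: (1+12.7%)/(1+4.5%) − 1 = 0.07847.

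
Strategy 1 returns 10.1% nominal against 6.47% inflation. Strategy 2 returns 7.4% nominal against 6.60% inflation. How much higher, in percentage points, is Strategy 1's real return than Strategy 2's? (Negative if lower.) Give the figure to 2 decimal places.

2.66

Strategy 1 real return: 1.101/1.0647 − 1 = 3.409%.
Strategy 2 real return: 1.074/1.0660 − 1 = 0.750%.
Difference: 3.409 − 0.750 = 2.659 pp.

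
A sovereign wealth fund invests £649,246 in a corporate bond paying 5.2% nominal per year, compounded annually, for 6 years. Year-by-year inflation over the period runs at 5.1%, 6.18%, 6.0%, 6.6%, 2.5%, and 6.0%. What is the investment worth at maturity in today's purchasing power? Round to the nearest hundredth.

£642,340.76

Nominal value at maturity: £649,246 × (1 + 5.2%)^6 ≈ £880,042.65.
Price-level factor over 6 years: 1.051 × 1.0618 × 1.060 × 1.066 × 1.025 × 1.060 ≈ 1.3700557434.
The maturity value deflated by that factor is the answer in today's purchasing power.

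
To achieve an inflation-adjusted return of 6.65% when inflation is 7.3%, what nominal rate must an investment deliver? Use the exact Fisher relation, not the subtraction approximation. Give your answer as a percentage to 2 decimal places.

By the Fisher equation, 1 + r_nom = (1 + 6.65%)(1 + 7.3%) = 1.0665 × 1.073 = 1.1443545.
So r_nom = 14.43545%.

14.44%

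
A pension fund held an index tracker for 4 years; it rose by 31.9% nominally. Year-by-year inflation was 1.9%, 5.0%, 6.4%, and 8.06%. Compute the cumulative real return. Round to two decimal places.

7.22%

Cumulative inflation factor: 1.019 × 1.050 × 1.064 × 1.0806 ≈ 1.23018.
Nominal growth factor: 1.31900. Real growth factor = 1.31900 / 1.23018 ≈ 1.07220.
Total real return ≈ 7.2197%.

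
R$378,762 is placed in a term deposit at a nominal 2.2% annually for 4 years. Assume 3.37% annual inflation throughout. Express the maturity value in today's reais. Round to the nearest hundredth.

R$361,902.78

Nominal value at maturity: R$378,762 × (1 + 2.2%)^4 ≈ R$413,209.20.
Price-level factor over 4 years: (1 + 3.37%)^4 ≈ 1.1417685208.
The maturity value deflated by that factor is the answer in today's purchasing power.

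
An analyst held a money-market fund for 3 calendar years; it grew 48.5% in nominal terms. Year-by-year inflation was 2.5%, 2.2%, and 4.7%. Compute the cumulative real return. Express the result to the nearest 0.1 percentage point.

Cumulative inflation factor: 1.025 × 1.022 × 1.047 ≈ 1.09678.
Nominal growth factor: 1.48500. Real growth factor = 1.48500 / 1.09678 ≈ 1.35396.
Total real return ≈ 35.3957%.

35.4%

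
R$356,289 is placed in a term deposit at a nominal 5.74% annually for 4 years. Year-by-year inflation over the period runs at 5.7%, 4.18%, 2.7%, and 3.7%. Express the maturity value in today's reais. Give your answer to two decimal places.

R$379,796.62

Nominal value at maturity: R$356,289 × (1 + 5.74%)^4 ≈ R$445,409.67.
Price-level factor over 4 years: 1.057 × 1.0418 × 1.027 × 1.037 ≈ 1.1727583678.
Dividing the nominal maturity value by the price-level factor gives the value in today's money.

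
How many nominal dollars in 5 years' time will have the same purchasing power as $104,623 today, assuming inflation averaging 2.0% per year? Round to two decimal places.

$115,512.25

Cumulative price-level factor: (1+2.0%)^5 = 1.1040808032.
Multiplying $104,623 by the price-level factor gives the future nominal sum.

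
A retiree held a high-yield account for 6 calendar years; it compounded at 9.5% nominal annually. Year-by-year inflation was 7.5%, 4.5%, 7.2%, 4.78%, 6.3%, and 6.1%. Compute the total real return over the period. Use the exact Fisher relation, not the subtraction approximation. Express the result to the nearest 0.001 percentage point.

Cumulative inflation factor: 1.075 × 1.045 × 1.072 × 1.0478 × 1.063 × 1.061 ≈ 1.42314.
Nominal growth factor: 1.72379. Real growth factor = 1.72379 / 1.42314 ≈ 1.21126.
Total real return ≈ 21.1262%.

21.126%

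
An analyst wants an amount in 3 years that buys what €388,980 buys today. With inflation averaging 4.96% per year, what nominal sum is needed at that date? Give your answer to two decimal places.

€449,778.55

Cumulative price-level factor: (1+4.96%)^3 ≈ 1.1563025039.
The nominal amount required is €388,980 scaled up by that factor.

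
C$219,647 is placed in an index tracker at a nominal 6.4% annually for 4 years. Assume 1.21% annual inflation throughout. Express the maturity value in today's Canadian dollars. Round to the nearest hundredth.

Nominal value at maturity: C$219,647 × (1 + 6.4%)^4 ≈ C$281,508.68.
Price-level factor over 4 years: (1 + 1.21%)^4 ≈ 1.0492855677.
The maturity value deflated by that factor is the answer in today's purchasing power.

C$268,286.05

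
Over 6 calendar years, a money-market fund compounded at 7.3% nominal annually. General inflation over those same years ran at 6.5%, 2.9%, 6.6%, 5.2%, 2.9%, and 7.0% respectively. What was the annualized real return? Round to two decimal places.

2.03%

Cumulative inflation factor: 1.065 × 1.029 × 1.066 × 1.052 × 1.029 × 1.070 ≈ 1.35312.
Nominal growth factor: 1.52615. Real growth factor = 1.52615 / 1.35312 ≈ 1.12788.
Annualized: 1.12788^(1/6) − 1 ≈ 0.02026.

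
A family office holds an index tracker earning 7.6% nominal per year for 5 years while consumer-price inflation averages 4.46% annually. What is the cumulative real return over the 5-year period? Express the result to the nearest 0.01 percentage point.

15.96%

The annual real rate is (1+7.6%)/(1+4.46%) − 1 = 3.0059%.
Compounded over 5 years: (1 + 0.030059)^5 − 1 ≈ 0.15961.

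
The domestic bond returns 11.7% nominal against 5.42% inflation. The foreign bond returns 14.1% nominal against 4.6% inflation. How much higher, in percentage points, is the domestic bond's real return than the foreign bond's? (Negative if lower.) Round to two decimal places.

The domestic bond real return: 1.117/1.0542 − 1 = 5.957%.
The foreign bond real return: 1.141/1.046 − 1 = 9.082%.
Difference: 5.957 − 9.082 = -3.125 pp.

-3.13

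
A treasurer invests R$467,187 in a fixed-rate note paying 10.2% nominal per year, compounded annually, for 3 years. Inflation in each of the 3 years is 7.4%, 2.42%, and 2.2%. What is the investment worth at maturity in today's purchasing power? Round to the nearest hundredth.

R$556,154.67

Nominal value at maturity: R$467,187 × (1 + 10.2%)^3 ≈ R$625,223.85.
Price-level factor over 3 years: 1.074 × 1.0242 × 1.022 = 1.1241905976.
Dividing the nominal maturity value by the price-level factor gives the value in today's money.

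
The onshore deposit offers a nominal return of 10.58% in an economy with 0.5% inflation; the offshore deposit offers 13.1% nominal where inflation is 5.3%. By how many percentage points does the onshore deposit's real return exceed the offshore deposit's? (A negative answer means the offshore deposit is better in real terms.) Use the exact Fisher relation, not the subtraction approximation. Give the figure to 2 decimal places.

2.62

The onshore deposit real return: 1.1058/1.005 − 1 = 10.030%.
The offshore deposit real return: 1.131/1.053 − 1 = 7.407%.
Difference: 10.030 − 7.407 = 2.623 pp.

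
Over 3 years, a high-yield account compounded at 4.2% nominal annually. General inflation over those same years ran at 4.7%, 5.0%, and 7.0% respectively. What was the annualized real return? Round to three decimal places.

Cumulative inflation factor: 1.047 × 1.050 × 1.070 ≈ 1.17630.
Nominal growth factor: 1.13137. Real growth factor = 1.13137 / 1.17630 ≈ 0.96180.
Annualized: 0.96180^(1/3) − 1 ≈ -0.01290.

-1.290%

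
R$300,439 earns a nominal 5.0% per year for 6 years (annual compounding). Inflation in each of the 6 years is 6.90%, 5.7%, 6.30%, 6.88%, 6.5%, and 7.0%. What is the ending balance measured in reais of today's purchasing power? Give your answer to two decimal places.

R$275,217.67

Nominal value at maturity: R$300,439 × (1 + 5.0%)^6 ≈ R$402,616.99.
Price-level factor over 6 years: 1.0690 × 1.057 × 1.0630 × 1.0688 × 1.065 × 1.070 ≈ 1.4629038660.
The maturity value deflated by that factor is the answer in today's purchasing power.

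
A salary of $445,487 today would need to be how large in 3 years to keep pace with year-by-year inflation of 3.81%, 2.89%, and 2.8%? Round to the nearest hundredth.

Cumulative price-level factor: 1.0381 × 1.0289 × 1.028 ≈ 1.0980079205.
The nominal amount required is $445,487 scaled up by that factor.

$489,148.25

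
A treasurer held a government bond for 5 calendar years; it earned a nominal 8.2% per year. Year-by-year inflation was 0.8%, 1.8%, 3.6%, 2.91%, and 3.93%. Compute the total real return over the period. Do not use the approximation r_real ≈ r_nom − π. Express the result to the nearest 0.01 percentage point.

30.43%

Cumulative inflation factor: 1.008 × 1.018 × 1.036 × 1.0291 × 1.0393 ≈ 1.13702.
Nominal growth factor: 1.48298. Real growth factor = 1.48298 / 1.13702 ≈ 1.30428.
Total real return ≈ 30.4277%.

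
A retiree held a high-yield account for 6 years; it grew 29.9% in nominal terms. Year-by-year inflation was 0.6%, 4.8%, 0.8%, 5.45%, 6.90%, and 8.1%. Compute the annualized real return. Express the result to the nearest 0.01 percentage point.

Cumulative inflation factor: 1.006 × 1.048 × 1.008 × 1.0545 × 1.0690 × 1.081 ≈ 1.29500.
Nominal growth factor: 1.29900. Real growth factor = 1.29900 / 1.29500 ≈ 1.00309.
Annualized: 1.00309^(1/6) − 1 ≈ 0.00051.

0.05%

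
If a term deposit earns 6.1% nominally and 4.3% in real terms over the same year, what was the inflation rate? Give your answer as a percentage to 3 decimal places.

1.726%

From (1+r_nom) = (1+r_real)(1+π), we get 1+π = (1 + 6.1%)/(1 + 4.3%) = 1.061/1.043 ≈ 1.01726.
So π ≈ 1.7258%.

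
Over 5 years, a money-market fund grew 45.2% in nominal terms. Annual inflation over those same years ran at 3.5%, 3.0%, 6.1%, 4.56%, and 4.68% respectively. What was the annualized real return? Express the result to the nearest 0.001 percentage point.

Cumulative inflation factor: 1.035 × 1.030 × 1.061 × 1.0456 × 1.0468 ≈ 1.23800.
Nominal growth factor: 1.45200. Real growth factor = 1.45200 / 1.23800 ≈ 1.17286.
Annualized: 1.17286^(1/5) − 1 ≈ 0.03240.

3.240%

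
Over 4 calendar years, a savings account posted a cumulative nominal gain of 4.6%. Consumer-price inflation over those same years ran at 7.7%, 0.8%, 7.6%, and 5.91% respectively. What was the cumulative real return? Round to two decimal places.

-15.45%

Cumulative inflation factor: 1.077 × 1.008 × 1.076 × 1.0591 ≈ 1.23716.
Nominal growth factor: 1.04600. Real growth factor = 1.04600 / 1.23716 ≈ 0.84549.
Total real return ≈ -15.4514%.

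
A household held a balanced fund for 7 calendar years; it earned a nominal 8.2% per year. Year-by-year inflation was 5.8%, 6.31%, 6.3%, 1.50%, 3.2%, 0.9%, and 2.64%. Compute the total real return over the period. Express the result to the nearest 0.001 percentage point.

Cumulative inflation factor: 1.058 × 1.0631 × 1.063 × 1.0150 × 1.032 × 1.009 × 1.0264 ≈ 1.29702.
Nominal growth factor: 1.73616. Real growth factor = 1.73616 / 1.29702 ≈ 1.33858.
Total real return ≈ 33.8580%.

33.858%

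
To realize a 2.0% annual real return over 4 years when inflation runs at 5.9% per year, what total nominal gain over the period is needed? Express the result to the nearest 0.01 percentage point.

Required annual nominal rate: (1+2.0%)(1+5.9%) − 1 = 8.018%.
Cumulative over 4 years: (1 + 0.08018)^4 − 1 ≈ 0.36140.

36.14%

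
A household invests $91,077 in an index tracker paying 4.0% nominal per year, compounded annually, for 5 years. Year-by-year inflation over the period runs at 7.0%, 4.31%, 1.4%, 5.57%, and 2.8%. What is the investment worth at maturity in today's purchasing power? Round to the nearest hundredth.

Nominal value at maturity: $91,077 × (1 + 4.0%)^5 ≈ $110,809.10.
Price-level factor over 5 years: 1.070 × 1.0431 × 1.014 × 1.0557 × 1.028 ≈ 1.2282345626.
Dividing the nominal maturity value by the price-level factor gives the value in today's money.

$90,218.19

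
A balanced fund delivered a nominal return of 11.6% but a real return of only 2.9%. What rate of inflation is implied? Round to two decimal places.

From (1+r_nom) = (1+r_real)(1+π), we get 1+π = (1 + 11.6%)/(1 + 2.9%) = 1.116/1.029 ≈ 1.08455.
So π ≈ 8.4548%.

8.45%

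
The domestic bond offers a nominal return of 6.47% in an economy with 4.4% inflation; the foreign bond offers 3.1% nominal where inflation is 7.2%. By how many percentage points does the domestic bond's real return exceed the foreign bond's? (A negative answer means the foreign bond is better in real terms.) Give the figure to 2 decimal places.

The domestic bond real return: 1.0647/1.044 − 1 = 1.983%.
The foreign bond real return: 1.031/1.072 − 1 = -3.825%.
Difference: 1.983 − (-3.825) = 5.808 pp.

5.81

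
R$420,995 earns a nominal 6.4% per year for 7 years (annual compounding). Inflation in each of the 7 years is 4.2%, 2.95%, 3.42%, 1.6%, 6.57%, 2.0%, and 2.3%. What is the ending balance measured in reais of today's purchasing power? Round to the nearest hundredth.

R$518,519.69

Nominal value at maturity: R$420,995 × (1 + 6.4%)^7 ≈ R$649,932.62.
Price-level factor over 7 years: 1.042 × 1.0295 × 1.0342 × 1.016 × 1.0657 × 1.020 × 1.023 ≈ 1.2534386513.
The maturity value deflated by that factor is the answer in today's purchasing power.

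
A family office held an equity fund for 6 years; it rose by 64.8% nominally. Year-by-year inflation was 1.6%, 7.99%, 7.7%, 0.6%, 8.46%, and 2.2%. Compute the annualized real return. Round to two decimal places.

Cumulative inflation factor: 1.016 × 1.0799 × 1.077 × 1.006 × 1.0846 × 1.022 ≈ 1.31768.
Nominal growth factor: 1.64800. Real growth factor = 1.64800 / 1.31768 ≈ 1.25068.
Annualized: 1.25068^(1/6) − 1 ≈ 0.03798.

3.80%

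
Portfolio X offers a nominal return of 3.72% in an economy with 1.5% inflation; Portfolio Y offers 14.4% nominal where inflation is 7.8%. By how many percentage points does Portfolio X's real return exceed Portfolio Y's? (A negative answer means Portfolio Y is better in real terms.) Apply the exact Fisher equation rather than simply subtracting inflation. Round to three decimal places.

-3.935

Portfolio X real return: 1.0372/1.015 − 1 = 2.1872%.
Portfolio Y real return: 1.144/1.078 − 1 = 6.1224%.
Difference: 2.1872 − 6.1224 = -3.9352 pp.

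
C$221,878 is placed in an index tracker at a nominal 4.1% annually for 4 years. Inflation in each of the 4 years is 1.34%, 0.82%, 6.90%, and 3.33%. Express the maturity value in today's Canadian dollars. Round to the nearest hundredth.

Nominal value at maturity: C$221,878 × (1 + 4.1%)^4 ≈ C$260,565.65.
Price-level factor over 4 years: 1.0134 × 1.0082 × 1.0690 × 1.0333 ≈ 1.1285783835.
Dividing the nominal maturity value by the price-level factor gives the value in today's money.

C$230,879.53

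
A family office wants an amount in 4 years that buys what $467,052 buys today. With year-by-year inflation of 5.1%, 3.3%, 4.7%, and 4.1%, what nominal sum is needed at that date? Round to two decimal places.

$552,669.74

Cumulative price-level factor: 1.051 × 1.033 × 1.047 × 1.041 ≈ 1.1833152151.
The nominal amount required is $467,052 scaled up by that factor.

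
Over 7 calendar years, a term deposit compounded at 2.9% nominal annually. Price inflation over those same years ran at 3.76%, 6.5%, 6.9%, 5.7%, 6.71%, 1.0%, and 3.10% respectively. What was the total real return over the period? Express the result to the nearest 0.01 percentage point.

-11.96%

Cumulative inflation factor: 1.0376 × 1.065 × 1.069 × 1.057 × 1.0671 × 1.010 × 1.0310 ≈ 1.38745.
Nominal growth factor: 1.22154. Real growth factor = 1.22154 / 1.38745 ≈ 0.88042.
Total real return ≈ -11.9579%.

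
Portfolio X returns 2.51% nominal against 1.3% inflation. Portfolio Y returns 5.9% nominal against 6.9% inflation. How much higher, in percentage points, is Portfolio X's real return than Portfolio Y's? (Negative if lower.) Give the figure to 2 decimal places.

Portfolio X real return: 1.0251/1.013 − 1 = 1.194%.
Portfolio Y real return: 1.059/1.069 − 1 = -0.935%.
Difference: 1.194 − (-0.935) = 2.129 pp.

2.13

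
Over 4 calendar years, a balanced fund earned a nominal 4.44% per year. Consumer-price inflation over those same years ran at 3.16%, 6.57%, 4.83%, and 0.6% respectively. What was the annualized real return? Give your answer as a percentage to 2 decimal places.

Cumulative inflation factor: 1.0316 × 1.0657 × 1.0483 × 1.006 ≈ 1.15939.
Nominal growth factor: 1.18978. Real growth factor = 1.18978 / 1.15939 ≈ 1.02621.
Annualized: 1.02621^(1/4) − 1 ≈ 0.00649.

0.65%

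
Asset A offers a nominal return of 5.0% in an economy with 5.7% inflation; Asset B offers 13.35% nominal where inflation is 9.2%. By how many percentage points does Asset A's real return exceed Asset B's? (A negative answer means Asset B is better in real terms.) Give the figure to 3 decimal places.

-4.463

Asset A real return: 1.050/1.057 − 1 = -0.6623%.
Asset B real return: 1.1335/1.092 − 1 = 3.8004%.
Difference: -0.6623 − 3.8004 = -4.4627 pp.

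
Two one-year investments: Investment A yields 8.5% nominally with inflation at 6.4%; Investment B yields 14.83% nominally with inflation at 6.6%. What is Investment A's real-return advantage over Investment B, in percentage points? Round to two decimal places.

-5.75

Investment A real return: 1.085/1.064 − 1 = 1.974%.
Investment B real return: 1.1483/1.066 − 1 = 7.720%.
Difference: 1.974 − 7.720 = -5.746 pp.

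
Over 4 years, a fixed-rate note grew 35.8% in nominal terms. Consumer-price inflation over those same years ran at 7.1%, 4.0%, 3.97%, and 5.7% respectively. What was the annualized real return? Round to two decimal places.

2.63%

Cumulative inflation factor: 1.071 × 1.040 × 1.0397 × 1.057 ≈ 1.22407.
Nominal growth factor: 1.35800. Real growth factor = 1.35800 / 1.22407 ≈ 1.10941.
Annualized: 1.10941^(1/4) − 1 ≈ 0.02630.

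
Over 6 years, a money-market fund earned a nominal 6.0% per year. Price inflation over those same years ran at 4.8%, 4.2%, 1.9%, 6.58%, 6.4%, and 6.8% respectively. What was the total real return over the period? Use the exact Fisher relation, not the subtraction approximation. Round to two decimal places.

Cumulative inflation factor: 1.048 × 1.042 × 1.019 × 1.0658 × 1.064 × 1.068 ≈ 1.34770.
Nominal growth factor: 1.41852. Real growth factor = 1.41852 / 1.34770 ≈ 1.05255.
Total real return ≈ 5.2552%.

5.26%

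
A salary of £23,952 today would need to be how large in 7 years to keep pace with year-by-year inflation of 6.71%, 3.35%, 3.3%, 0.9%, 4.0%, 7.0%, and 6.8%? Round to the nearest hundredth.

£32,721.80

Cumulative price-level factor: 1.0671 × 1.0335 × 1.033 × 1.009 × 1.040 × 1.070 × 1.068 ≈ 1.3661407890.
Multiplying £23,952 by the price-level factor gives the future nominal sum.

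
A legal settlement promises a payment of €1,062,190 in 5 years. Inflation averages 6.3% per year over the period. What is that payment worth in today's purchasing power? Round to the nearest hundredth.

Price-level factor over 5 years: (1 + 6.3%)^5 ≈ 1.3572702272.
Purchasing power today: €1,062,190 divided by that factor.

€782,592.87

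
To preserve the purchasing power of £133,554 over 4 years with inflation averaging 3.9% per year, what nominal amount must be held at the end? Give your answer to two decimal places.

£155,639.24

Cumulative price-level factor: (1+3.9%)^4 ≈ 1.1653655894.
The nominal amount required is £133,554 scaled up by that factor.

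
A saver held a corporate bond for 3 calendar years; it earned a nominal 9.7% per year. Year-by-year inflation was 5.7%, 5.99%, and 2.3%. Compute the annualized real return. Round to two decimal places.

Cumulative inflation factor: 1.057 × 1.0599 × 1.023 ≈ 1.14608.
Nominal growth factor: 1.32014. Real growth factor = 1.32014 / 1.14608 ≈ 1.15187.
Annualized: 1.15187^(1/3) − 1 ≈ 0.04826.

4.83%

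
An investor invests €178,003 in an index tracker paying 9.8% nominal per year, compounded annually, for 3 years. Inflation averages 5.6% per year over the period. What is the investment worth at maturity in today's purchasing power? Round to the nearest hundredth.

€200,097.93

Nominal value at maturity: €178,003 × (1 + 9.8%)^3 ≈ €235,632.04.
Price-level factor over 3 years: (1 + 5.6%)^3 = 1.177583616.
The maturity value deflated by that factor is the answer in today's purchasing power.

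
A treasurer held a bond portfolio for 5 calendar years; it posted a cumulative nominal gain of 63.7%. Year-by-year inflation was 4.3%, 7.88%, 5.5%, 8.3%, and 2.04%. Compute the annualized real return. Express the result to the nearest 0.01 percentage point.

Cumulative inflation factor: 1.043 × 1.0788 × 1.055 × 1.083 × 1.0204 ≈ 1.31183.
Nominal growth factor: 1.63700. Real growth factor = 1.63700 / 1.31183 ≈ 1.24788.
Annualized: 1.24788^(1/5) − 1 ≈ 0.04528.

4.53%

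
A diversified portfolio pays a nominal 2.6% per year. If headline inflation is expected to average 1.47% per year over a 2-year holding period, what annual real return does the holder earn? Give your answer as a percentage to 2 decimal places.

1.11%

With constant rates the annual real return is the same each year: (1+2.6%)/(1+1.47%) − 1 = 0.01114.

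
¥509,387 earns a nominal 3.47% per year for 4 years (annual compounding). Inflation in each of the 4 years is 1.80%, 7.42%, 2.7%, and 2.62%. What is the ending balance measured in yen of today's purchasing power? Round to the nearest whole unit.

Nominal value at maturity: ¥509,387 × (1 + 3.47%)^4 ≈ ¥583,856.
Price-level factor over 4 years: 1.0180 × 1.0742 × 1.027 × 1.0262 ≈ 1.1524852610.
Dividing the nominal maturity value by the price-level factor gives the value in today's money.

¥506,606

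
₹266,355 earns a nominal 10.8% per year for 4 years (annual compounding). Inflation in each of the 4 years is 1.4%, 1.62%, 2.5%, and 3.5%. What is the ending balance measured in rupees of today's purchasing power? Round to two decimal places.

₹367,230.32

Nominal value at maturity: ₹266,355 × (1 + 10.8%)^4 ≈ ₹401,439.31.
Price-level factor over 4 years: 1.014 × 1.0162 × 1.025 × 1.035 ≈ 1.0931540315.
Dividing the nominal maturity value by the price-level factor gives the value in today's money.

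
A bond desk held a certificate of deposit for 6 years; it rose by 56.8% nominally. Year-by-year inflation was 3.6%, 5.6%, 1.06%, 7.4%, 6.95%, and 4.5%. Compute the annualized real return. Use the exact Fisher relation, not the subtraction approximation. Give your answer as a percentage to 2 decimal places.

2.82%

Cumulative inflation factor: 1.036 × 1.056 × 1.0106 × 1.074 × 1.0695 × 1.045 ≈ 1.32710.
Nominal growth factor: 1.56800. Real growth factor = 1.56800 / 1.32710 ≈ 1.18152.
Annualized: 1.18152^(1/6) − 1 ≈ 0.02819.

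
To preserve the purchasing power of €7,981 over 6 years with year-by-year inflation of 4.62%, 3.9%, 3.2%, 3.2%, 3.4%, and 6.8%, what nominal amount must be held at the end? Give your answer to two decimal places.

Cumulative price-level factor: 1.0462 × 1.039 × 1.032 × 1.032 × 1.034 × 1.068 ≈ 1.2784432347.
Multiplying €7,981 by the price-level factor gives the future nominal sum.

€10,203.26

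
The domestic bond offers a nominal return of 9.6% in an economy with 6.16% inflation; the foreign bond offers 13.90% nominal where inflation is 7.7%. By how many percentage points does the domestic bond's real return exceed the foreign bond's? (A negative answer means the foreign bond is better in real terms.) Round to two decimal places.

The domestic bond real return: 1.096/1.0616 − 1 = 3.240%.
The foreign bond real return: 1.1390/1.077 − 1 = 5.757%.
Difference: 3.240 − 5.757 = -2.517 pp.

-2.52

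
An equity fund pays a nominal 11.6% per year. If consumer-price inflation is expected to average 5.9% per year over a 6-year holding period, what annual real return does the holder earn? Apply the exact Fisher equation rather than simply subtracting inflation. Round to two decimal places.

With constant rates the annual real return is the same each year: (1+11.6%)/(1+5.9%) − 1 = 0.05382.

5.38%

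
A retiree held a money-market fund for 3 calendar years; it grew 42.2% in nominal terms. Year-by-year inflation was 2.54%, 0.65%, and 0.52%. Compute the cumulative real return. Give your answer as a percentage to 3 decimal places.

Cumulative inflation factor: 1.0254 × 1.0065 × 1.0052 ≈ 1.03743.
Nominal growth factor: 1.42200. Real growth factor = 1.42200 / 1.03743 ≈ 1.37069.
Total real return ≈ 37.0692%.

37.069%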